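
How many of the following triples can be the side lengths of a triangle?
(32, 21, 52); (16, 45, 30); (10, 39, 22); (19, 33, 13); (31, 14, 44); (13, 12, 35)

(21,32,52): 21+32 > 52 → valid
(16,30,45): 16+30 > 45 → valid
(10,22,39): 10+22 ≤ 39 → not valid
(13,19,33): 13+19 ≤ 33 → not valid
(14,31,44): 14+31 > 44 → valid
(12,13,35): 12+13 ≤ 35 → not valid
3 of the 6 triples form a triangle.

3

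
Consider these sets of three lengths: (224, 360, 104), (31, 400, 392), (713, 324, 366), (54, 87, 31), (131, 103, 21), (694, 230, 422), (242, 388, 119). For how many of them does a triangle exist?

1

(104,224,360): 104+224 ≤ 360 → not valid
(31,392,400): 31+392 > 400 → valid
(324,366,713): 324+366 ≤ 713 → not valid
(31,54,87): 31+54 ≤ 87 → not valid
(21,103,131): 21+103 ≤ 131 → not valid
(230,422,694): 230+422 ≤ 694 → not valid
(119,242,388): 119+242 ≤ 388 → not valid
1 of the 7 triples forms a triangle.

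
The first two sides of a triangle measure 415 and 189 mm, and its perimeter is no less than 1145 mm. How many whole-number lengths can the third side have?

Triangle inequality: 226 < x < 604. Perimeter ≥ 1145 gives x ≥ 1145 − 415 − 189 = 541.
So 541 ≤ x < 604; integers 541 through 603: 63 values.

63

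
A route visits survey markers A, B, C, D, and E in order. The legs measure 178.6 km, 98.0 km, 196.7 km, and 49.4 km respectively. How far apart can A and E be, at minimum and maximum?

The maximum is all hops collinear in one direction: 178.6 + 98.0 + 196.7 + 49.4 = 522.7.
The longest hop is 196.7; the others sum to 326.0. Since 196.7 ≤ 326.0, the path can fold back on itself completely, so the minimum distance is 0.

0 ≤ AE ≤ 522.7 km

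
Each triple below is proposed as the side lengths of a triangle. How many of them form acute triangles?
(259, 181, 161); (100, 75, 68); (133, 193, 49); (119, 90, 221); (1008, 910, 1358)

(259,181,161): 161²+181² = 58682 < 67081 = 259² → obtuse
(100,75,68): 68²+75² = 10249 > 10000 = 100² → acute
(133,193,49): 49+133 ≤ 193, not a triangle
(119,90,221): 90+119 ≤ 221, not a triangle
(1008,910,1358): 910²+1008² = 1844164 = 1358² → right
1 of the 5 is acute.

1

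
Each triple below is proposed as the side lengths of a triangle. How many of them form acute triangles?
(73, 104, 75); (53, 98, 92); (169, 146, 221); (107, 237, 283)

(73,104,75): 73²+75² = 10954 > 10816 = 104² → acute
(53,98,92): 53²+92² = 11273 > 9604 = 98² → acute
(169,146,221): 146²+169² = 49877 > 48841 = 221² → acute
(107,237,283): 107²+237² = 67618 < 80089 = 283² → obtuse
3 of the 4 are acute.

3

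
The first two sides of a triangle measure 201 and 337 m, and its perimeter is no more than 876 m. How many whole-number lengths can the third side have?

Triangle inequality: 136 < x < 538. Perimeter ≤ 876 gives x ≤ 876 − 201 − 337 = 338.
So 136 < x ≤ 338; integers 137 through 338: 202 values.

202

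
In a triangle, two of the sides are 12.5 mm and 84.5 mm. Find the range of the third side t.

By the triangle inequality, t must be less than 12.5 + 84.5 = 97.0 and greater than |12.5 − 84.5| = 72.0.

72.0 < t < 97.0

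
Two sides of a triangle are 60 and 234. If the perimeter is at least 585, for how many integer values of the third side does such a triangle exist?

3

Triangle inequality: 174 < x < 294. Perimeter ≥ 585 gives x ≥ 585 − 60 − 234 = 291.
So 291 ≤ x < 294; integers 291 through 293: 3 values.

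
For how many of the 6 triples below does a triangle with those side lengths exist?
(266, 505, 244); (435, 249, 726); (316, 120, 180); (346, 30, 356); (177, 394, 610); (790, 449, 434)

(244,266,505): 244+266 > 505 → valid
(249,435,726): 249+435 ≤ 726 → not valid
(120,180,316): 120+180 ≤ 316 → not valid
(30,346,356): 30+346 > 356 → valid
(177,394,610): 177+394 ≤ 610 → not valid
(434,449,790): 434+449 > 790 → valid
3 of the 6 triples form a triangle.

3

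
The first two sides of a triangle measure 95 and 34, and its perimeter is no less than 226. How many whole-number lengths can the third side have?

Triangle inequality: 61 < x < 129. Perimeter ≥ 226 gives x ≥ 226 − 95 − 34 = 97.
So 97 ≤ x < 129; integers 97 through 128: 32 values.

32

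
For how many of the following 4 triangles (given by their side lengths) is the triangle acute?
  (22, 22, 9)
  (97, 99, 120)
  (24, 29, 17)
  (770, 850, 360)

(22,22,9): 9²+22² = 565 > 484 = 22² → acute
(97,99,120): 97²+99² = 19210 > 14400 = 120² → acute
(24,29,17): 17²+24² = 865 > 841 = 29² → acute
(770,850,360): 360²+770² = 722500 = 850² → right
3 of the 4 are acute.

3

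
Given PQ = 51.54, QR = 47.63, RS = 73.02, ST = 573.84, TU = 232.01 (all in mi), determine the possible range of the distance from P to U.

169.64 ≤ PU ≤ 978.04 mi

The maximum is all hops collinear in one direction: 51.54 + 47.63 + 73.02 + 573.84 + 232.01 = 978.04.
The longest hop is 573.84; the others sum to 404.20. Folding the others back against it leaves at least 573.84 − 404.20 = 169.64.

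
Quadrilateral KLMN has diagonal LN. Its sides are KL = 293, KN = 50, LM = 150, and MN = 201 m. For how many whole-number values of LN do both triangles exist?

From triangle KLN: 243 < LN < 343.
From triangle MLN: 51 < LN < 351.
Intersection: 243 < LN < 343, so integers 244 through 342: 99 values.

99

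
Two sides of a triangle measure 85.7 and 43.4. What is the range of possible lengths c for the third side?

By the triangle inequality, c must be less than 85.7 + 43.4 = 129.1 and greater than |85.7 − 43.4| = 42.3.

42.3 < c < 129.1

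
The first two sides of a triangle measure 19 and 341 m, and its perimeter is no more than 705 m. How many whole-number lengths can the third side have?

Triangle inequality: 322 < x < 360. Perimeter ≤ 705 gives x ≤ 705 − 19 − 341 = 345.
So 322 < x ≤ 345; integers 323 through 345: 23 values.

23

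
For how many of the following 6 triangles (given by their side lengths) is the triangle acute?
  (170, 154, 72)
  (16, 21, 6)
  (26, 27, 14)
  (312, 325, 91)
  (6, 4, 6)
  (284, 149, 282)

(170,154,72): 72²+154² = 28900 = 170² → right
(16,21,6): 6²+16² = 292 < 441 = 21² → obtuse
(26,27,14): 14²+26² = 872 > 729 = 27² → acute
(312,325,91): 91²+312² = 105625 = 325² → right
(6,4,6): 4²+6² = 52 > 36 = 6² → acute
(284,149,282): 149²+282² = 101725 > 80656 = 284² → acute
3 of the 6 are acute.

3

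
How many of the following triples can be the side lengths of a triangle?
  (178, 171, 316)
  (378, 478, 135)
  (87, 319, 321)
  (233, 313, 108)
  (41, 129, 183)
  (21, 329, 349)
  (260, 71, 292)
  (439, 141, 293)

6

(171,178,316): 171+178 > 316 → valid
(135,378,478): 135+378 > 478 → valid
(87,319,321): 87+319 > 321 → valid
(108,233,313): 108+233 > 313 → valid
(41,129,183): 41+129 ≤ 183 → not valid
(21,329,349): 21+329 > 349 → valid
(71,260,292): 71+260 > 292 → valid
(141,293,439): 141+293 ≤ 439 → not valid
6 of the 8 triples form a triangle.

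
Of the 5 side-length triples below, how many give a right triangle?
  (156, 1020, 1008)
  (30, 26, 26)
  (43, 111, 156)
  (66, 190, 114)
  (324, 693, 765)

(156,1020,1008): 156²+1008² = 1040400 = 1020² → right
(30,26,26): 26²+26² = 1352 > 900 = 30² → acute
(43,111,156): 43+111 ≤ 156, not a triangle
(66,190,114): 66+114 ≤ 190, not a triangle
(324,693,765): 324²+693² = 585225 = 765² → right
2 of the 5 are right.

2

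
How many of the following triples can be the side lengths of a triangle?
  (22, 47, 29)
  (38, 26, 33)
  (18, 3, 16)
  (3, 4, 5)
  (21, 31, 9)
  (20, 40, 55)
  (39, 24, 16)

6

(22,29,47): 22+29 > 47 → valid
(26,33,38): 26+33 > 38 → valid
(3,16,18): 3+16 > 18 → valid
(3,4,5): 3+4 > 5 → valid
(9,21,31): 9+21 ≤ 31 → not valid
(20,40,55): 20+40 > 55 → valid
(16,24,39): 16+24 > 39 → valid
6 of the 7 triples form a triangle.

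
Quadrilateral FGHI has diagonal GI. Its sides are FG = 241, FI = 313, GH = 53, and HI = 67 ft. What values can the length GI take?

72 < GI < 120

From triangle FGI: |241 − 313| < GI < 241 + 313, i.e. 72 < GI < 554.
From triangle HGI: 14 < GI < 120.
Both must hold, so GI lies in the intersection.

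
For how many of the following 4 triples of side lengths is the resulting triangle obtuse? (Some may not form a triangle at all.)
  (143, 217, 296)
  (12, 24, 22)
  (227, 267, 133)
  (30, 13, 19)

3

(143,217,296): 143²+217² = 67538 < 87616 = 296² → obtuse
(12,24,22): 12²+22² = 628 > 576 = 24² → acute
(227,267,133): 133²+227² = 69218 < 71289 = 267² → obtuse
(30,13,19): 13²+19² = 530 < 900 = 30² → obtuse
3 of the 4 are obtuse.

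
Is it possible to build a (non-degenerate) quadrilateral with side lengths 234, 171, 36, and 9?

No

For a quadrilateral, each side must be shorter than the sum of the others.
Here the longest side is 234, but the remaining 3 sides sum to only 216.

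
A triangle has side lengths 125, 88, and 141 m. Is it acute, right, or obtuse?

acute

Compare the square of the longest side to the sum of squares of the other two: 88² + 125² = 23369 > 19881 = 141².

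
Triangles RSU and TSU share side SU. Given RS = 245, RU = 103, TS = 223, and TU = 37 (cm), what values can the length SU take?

From triangle RSU: |245 − 103| < SU < 245 + 103, i.e. 142 < SU < 348.
From triangle TSU: 186 < SU < 260.
Both must hold, so SU lies in the intersection.

186 < SU < 260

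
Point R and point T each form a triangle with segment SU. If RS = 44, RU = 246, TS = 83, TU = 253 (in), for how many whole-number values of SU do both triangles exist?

87

From triangle RSU: 202 < SU < 290.
From triangle TSU: 170 < SU < 336.
Intersection: 202 < SU < 290, so integers 203 through 289: 87 values.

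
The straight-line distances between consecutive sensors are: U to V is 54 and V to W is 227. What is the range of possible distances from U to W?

By the triangle inequality, |54 − 227| ≤ UW ≤ 54 + 227.

173 ≤ UW ≤ 281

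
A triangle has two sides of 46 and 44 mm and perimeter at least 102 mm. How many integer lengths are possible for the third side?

78

Triangle inequality: 2 < x < 90. Perimeter ≥ 102 gives x ≥ 102 − 46 − 44 = 12.
So 12 ≤ x < 90; integers 12 through 89: 78 values.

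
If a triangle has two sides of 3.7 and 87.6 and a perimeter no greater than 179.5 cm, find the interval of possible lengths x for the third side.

83.9 < x ≤ 88.2

Triangle inequality alone gives 83.9 < x < 91.3.
The perimeter condition gives x ≤ 179.5 − 3.7 − 87.6 = 88.2.
Intersecting the two: 83.9 < x ≤ 88.2.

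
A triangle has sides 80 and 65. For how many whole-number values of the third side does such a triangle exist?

The third side lies in the open interval (15, 145).
Integers from 16 to 144 inclusive: 144 − 16 + 1 = 129.

129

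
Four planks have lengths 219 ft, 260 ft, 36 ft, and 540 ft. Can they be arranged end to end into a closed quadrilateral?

No

For a quadrilateral, each side must be shorter than the sum of the others.
Here the longest side is 540, but the remaining 3 sides sum to only 515.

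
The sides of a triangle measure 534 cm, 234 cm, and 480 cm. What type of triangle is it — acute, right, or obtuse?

right

Compare the square of the longest side to the sum of squares of the other two: 234² + 480² = 285156 = 534².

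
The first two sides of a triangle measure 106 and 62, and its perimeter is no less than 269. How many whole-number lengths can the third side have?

67

Triangle inequality: 44 < x < 168. Perimeter ≥ 269 gives x ≥ 269 − 106 − 62 = 101.
So 101 ≤ x < 168; integers 101 through 167: 67 values.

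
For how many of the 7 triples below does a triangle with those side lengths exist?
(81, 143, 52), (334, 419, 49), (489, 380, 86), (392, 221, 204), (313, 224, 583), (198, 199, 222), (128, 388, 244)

(52,81,143): 52+81 ≤ 143 → not valid
(49,334,419): 49+334 ≤ 419 → not valid
(86,380,489): 86+380 ≤ 489 → not valid
(204,221,392): 204+221 > 392 → valid
(224,313,583): 224+313 ≤ 583 → not valid
(198,199,222): 198+199 > 222 → valid
(128,244,388): 128+244 ≤ 388 → not valid
2 of the 7 triples form a triangle.

2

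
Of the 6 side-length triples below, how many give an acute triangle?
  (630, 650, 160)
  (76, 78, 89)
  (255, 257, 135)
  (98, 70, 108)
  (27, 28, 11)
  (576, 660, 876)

(630,650,160): 160²+630² = 422500 = 650² → right
(76,78,89): 76²+78² = 11860 > 7921 = 89² → acute
(255,257,135): 135²+255² = 83250 > 66049 = 257² → acute
(98,70,108): 70²+98² = 14504 > 11664 = 108² → acute
(27,28,11): 11²+27² = 850 > 784 = 28² → acute
(576,660,876): 576²+660² = 767376 = 876² → right
4 of the 6 are acute.

4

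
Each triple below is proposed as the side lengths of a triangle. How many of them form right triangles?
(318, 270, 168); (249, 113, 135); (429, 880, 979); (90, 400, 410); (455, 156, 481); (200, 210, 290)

5

(318,270,168): 168²+270² = 101124 = 318² → right
(249,113,135): 113+135 ≤ 249, not a triangle
(429,880,979): 429²+880² = 958441 = 979² → right
(90,400,410): 90²+400² = 168100 = 410² → right
(455,156,481): 156²+455² = 231361 = 481² → right
(200,210,290): 200²+210² = 84100 = 290² → right
5 of the 6 are right.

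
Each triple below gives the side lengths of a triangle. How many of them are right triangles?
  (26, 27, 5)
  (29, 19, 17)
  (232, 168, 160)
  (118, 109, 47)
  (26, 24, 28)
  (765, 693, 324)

2

(26,27,5): 5²+26² = 701 < 729 = 27² → obtuse
(29,19,17): 17²+19² = 650 < 841 = 29² → obtuse
(232,168,160): 160²+168² = 53824 = 232² → right
(118,109,47): 47²+109² = 14090 > 13924 = 118² → acute
(26,24,28): 24²+26² = 1252 > 784 = 28² → acute
(765,693,324): 324²+693² = 585225 = 765² → right
2 of the 6 are right.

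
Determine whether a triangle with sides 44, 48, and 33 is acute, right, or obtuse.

acute

Compare the square of the longest side to the sum of squares of the other two: 33² + 44² = 3025 > 2304 = 48².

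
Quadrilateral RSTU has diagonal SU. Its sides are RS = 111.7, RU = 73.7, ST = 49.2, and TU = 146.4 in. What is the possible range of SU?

From triangle RSU: |111.7 − 73.7| < SU < 111.7 + 73.7, i.e. 38.0 < SU < 185.4.
From triangle TSU: 97.2 < SU < 195.6.
Both must hold, so SU lies in the intersection.

97.2 < SU < 185.4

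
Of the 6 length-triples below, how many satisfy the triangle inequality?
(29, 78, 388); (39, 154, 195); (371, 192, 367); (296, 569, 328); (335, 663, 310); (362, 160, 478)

3

(29,78,388): 29+78 ≤ 388 → not valid
(39,154,195): 39+154 ≤ 195 → not valid
(192,367,371): 192+367 > 371 → valid
(296,328,569): 296+328 > 569 → valid
(310,335,663): 310+335 ≤ 663 → not valid
(160,362,478): 160+362 > 478 → valid
3 of the 6 triples form a triangle.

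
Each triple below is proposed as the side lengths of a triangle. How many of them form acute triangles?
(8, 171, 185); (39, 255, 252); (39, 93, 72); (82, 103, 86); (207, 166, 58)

(8,171,185): 8+171 ≤ 185, not a triangle
(39,255,252): 39²+252² = 65025 = 255² → right
(39,93,72): 39²+72² = 6705 < 8649 = 93² → obtuse
(82,103,86): 82²+86² = 14120 > 10609 = 103² → acute
(207,166,58): 58²+166² = 30920 < 42849 = 207² → obtuse
1 of the 5 is acute.

1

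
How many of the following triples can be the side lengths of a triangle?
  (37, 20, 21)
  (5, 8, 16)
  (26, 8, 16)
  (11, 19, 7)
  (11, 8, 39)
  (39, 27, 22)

2

(20,21,37): 20+21 > 37 → valid
(5,8,16): 5+8 ≤ 16 → not valid
(8,16,26): 8+16 ≤ 26 → not valid
(7,11,19): 7+11 ≤ 19 → not valid
(8,11,39): 8+11 ≤ 39 → not valid
(22,27,39): 22+27 > 39 → valid
2 of the 6 triples form a triangle.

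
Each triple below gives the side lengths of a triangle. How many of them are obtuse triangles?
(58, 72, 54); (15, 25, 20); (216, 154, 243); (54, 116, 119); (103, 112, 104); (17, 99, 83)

1

(58,72,54): 54²+58² = 6280 > 5184 = 72² → acute
(15,25,20): 15²+20² = 625 = 25² → right
(216,154,243): 154²+216² = 70372 > 59049 = 243² → acute
(54,116,119): 54²+116² = 16372 > 14161 = 119² → acute
(103,112,104): 103²+104² = 21425 > 12544 = 112² → acute
(17,99,83): 17²+83² = 7178 < 9801 = 99² → obtuse
1 of the 6 is obtuse.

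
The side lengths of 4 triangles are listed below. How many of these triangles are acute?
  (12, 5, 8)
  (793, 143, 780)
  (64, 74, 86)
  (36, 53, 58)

(12,5,8): 5²+8² = 89 < 144 = 12² → obtuse
(793,143,780): 143²+780² = 628849 = 793² → right
(64,74,86): 64²+74² = 9572 > 7396 = 86² → acute
(36,53,58): 36²+53² = 4105 > 3364 = 58² → acute
2 of the 4 are acute.

2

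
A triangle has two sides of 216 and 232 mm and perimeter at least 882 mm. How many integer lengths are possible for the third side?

14

Triangle inequality: 16 < x < 448. Perimeter ≥ 882 gives x ≥ 882 − 216 − 232 = 434.
So 434 ≤ x < 448; integers 434 through 447: 14 values.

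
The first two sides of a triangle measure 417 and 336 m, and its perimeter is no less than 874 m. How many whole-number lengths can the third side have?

632

Triangle inequality: 81 < x < 753. Perimeter ≥ 874 gives x ≥ 874 − 417 − 336 = 121.
So 121 ≤ x < 753; integers 121 through 752: 632 values.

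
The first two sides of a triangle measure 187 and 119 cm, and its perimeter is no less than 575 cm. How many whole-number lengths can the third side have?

37

Triangle inequality: 68 < x < 306. Perimeter ≥ 575 gives x ≥ 575 − 187 − 119 = 269.
So 269 ≤ x < 306; integers 269 through 305: 37 values.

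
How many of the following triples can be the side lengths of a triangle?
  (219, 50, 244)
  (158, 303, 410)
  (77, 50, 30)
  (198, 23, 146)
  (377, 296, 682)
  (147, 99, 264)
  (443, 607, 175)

4

(50,219,244): 50+219 > 244 → valid
(158,303,410): 158+303 > 410 → valid
(30,50,77): 30+50 > 77 → valid
(23,146,198): 23+146 ≤ 198 → not valid
(296,377,682): 296+377 ≤ 682 → not valid
(99,147,264): 99+147 ≤ 264 → not valid
(175,443,607): 175+443 > 607 → valid
4 of the 7 triples form a triangle.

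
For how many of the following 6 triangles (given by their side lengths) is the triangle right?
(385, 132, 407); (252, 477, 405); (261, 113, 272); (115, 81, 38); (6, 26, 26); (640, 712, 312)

(385,132,407): 132²+385² = 165649 = 407² → right
(252,477,405): 252²+405² = 227529 = 477² → right
(261,113,272): 113²+261² = 80890 > 73984 = 272² → acute
(115,81,38): 38²+81² = 8005 < 13225 = 115² → obtuse
(6,26,26): 6²+26² = 712 > 676 = 26² → acute
(640,712,312): 312²+640² = 506944 = 712² → right
3 of the 6 are right.

3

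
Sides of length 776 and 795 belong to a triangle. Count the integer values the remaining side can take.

The third side lies in the open interval (19, 1571).
Integers from 20 to 1570 inclusive: 1570 − 20 + 1 = 1551.

1551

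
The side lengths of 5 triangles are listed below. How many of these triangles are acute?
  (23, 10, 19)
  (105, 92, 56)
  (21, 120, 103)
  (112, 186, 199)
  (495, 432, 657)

(23,10,19): 10²+19² = 461 < 529 = 23² → obtuse
(105,92,56): 56²+92² = 11600 > 11025 = 105² → acute
(21,120,103): 21²+103² = 11050 < 14400 = 120² → obtuse
(112,186,199): 112²+186² = 47140 > 39601 = 199² → acute
(495,432,657): 432²+495² = 431649 = 657² → right
2 of the 5 are acute.

2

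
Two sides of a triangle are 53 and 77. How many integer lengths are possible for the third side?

The third side lies in the open interval (24, 130).
Integers from 25 to 129 inclusive: 129 − 25 + 1 = 105.

105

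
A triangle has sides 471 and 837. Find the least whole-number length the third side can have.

The third side must be strictly greater than |471 − 837| = 366.
The smallest integer above 366 is 367.

367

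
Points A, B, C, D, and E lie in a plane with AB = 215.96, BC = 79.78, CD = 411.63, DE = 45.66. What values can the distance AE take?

The maximum is all hops collinear in one direction: 215.96 + 79.78 + 411.63 + 45.66 = 753.03.
The longest hop is 411.63; the others sum to 341.40. Folding the others back against it leaves at least 411.63 − 341.40 = 70.23.

70.23 ≤ AE ≤ 753.03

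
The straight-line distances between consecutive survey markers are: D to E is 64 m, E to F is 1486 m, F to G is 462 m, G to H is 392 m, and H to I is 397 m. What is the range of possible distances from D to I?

171 ≤ DI ≤ 2801 m

The maximum is all hops collinear in one direction: 64 + 1486 + 462 + 392 + 397 = 2801.
The longest hop is 1486; the others sum to 1315. Folding the others back against it leaves at least 1486 − 1315 = 171.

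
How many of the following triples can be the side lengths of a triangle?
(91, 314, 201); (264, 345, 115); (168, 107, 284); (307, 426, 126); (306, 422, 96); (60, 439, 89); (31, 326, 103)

2

(91,201,314): 91+201 ≤ 314 → not valid
(115,264,345): 115+264 > 345 → valid
(107,168,284): 107+168 ≤ 284 → not valid
(126,307,426): 126+307 > 426 → valid
(96,306,422): 96+306 ≤ 422 → not valid
(60,89,439): 60+89 ≤ 439 → not valid
(31,103,326): 31+103 ≤ 326 → not valid
2 of the 7 triples form a triangle.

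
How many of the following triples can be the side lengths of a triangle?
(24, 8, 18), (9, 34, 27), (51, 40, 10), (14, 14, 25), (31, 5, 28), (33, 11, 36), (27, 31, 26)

6

(8,18,24): 8+18 > 24 → valid
(9,27,34): 9+27 > 34 → valid
(10,40,51): 10+40 ≤ 51 → not valid
(14,14,25): 14+14 > 25 → valid
(5,28,31): 5+28 > 31 → valid
(11,33,36): 11+33 > 36 → valid
(26,27,31): 26+27 > 31 → valid
6 of the 7 triples form a triangle.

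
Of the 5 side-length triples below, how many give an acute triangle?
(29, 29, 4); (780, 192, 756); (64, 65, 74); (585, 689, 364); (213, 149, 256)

(29,29,4): 4²+29² = 857 > 841 = 29² → acute
(780,192,756): 192²+756² = 608400 = 780² → right
(64,65,74): 64²+65² = 8321 > 5476 = 74² → acute
(585,689,364): 364²+585² = 474721 = 689² → right
(213,149,256): 149²+213² = 67570 > 65536 = 256² → acute
3 of the 5 are acute.

3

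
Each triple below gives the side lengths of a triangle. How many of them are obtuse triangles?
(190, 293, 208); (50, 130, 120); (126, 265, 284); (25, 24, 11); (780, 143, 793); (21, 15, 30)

2

(190,293,208): 190²+208² = 79364 < 85849 = 293² → obtuse
(50,130,120): 50²+120² = 16900 = 130² → right
(126,265,284): 126²+265² = 86101 > 80656 = 284² → acute
(25,24,11): 11²+24² = 697 > 625 = 25² → acute
(780,143,793): 143²+780² = 628849 = 793² → right
(21,15,30): 15²+21² = 666 < 900 = 30² → obtuse
2 of the 6 are obtuse.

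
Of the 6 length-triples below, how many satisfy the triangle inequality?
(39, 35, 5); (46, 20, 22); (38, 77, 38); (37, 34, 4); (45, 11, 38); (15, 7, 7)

3

(5,35,39): 5+35 > 39 → valid
(20,22,46): 20+22 ≤ 46 → not valid
(38,38,77): 38+38 ≤ 77 → not valid
(4,34,37): 4+34 > 37 → valid
(11,38,45): 11+38 > 45 → valid
(7,7,15): 7+7 ≤ 15 → not valid
3 of the 6 triples form a triangle.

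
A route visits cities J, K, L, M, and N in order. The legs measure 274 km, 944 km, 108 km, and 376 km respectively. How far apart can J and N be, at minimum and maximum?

186 ≤ JN ≤ 1702 km

The maximum is all hops collinear in one direction: 274 + 944 + 108 + 376 = 1702.
The longest hop is 944; the others sum to 758. Folding the others back against it leaves at least 944 − 758 = 186.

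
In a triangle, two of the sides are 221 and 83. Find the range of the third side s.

By the triangle inequality, s must be less than 221 + 83 = 304 and greater than |221 − 83| = 138.

138 < s < 304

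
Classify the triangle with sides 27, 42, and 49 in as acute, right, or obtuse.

Compare the square of the longest side to the sum of squares of the other two: 27² + 42² = 2493 > 2401 = 49².

acute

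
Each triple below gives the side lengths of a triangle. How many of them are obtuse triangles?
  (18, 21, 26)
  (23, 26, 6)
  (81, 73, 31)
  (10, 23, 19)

(18,21,26): 18²+21² = 765 > 676 = 26² → acute
(23,26,6): 6²+23² = 565 < 676 = 26² → obtuse
(81,73,31): 31²+73² = 6290 < 6561 = 81² → obtuse
(10,23,19): 10²+19² = 461 < 529 = 23² → obtuse
3 of the 4 are obtuse.

3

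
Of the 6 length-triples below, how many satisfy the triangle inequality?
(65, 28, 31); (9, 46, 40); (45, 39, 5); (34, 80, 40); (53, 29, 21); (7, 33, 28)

(28,31,65): 28+31 ≤ 65 → not valid
(9,40,46): 9+40 > 46 → valid
(5,39,45): 5+39 ≤ 45 → not valid
(34,40,80): 34+40 ≤ 80 → not valid
(21,29,53): 21+29 ≤ 53 → not valid
(7,28,33): 7+28 > 33 → valid
2 of the 6 triples form a triangle.

2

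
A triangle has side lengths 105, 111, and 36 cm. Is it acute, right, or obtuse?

right

Compare the square of the longest side to the sum of squares of the other two: 36² + 105² = 12321 = 111².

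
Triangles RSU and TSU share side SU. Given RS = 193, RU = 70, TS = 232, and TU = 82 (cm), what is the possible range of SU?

150 < SU < 263

From triangle RSU: |193 − 70| < SU < 193 + 70, i.e. 123 < SU < 263.
From triangle TSU: 150 < SU < 314.
Both must hold, so SU lies in the intersection.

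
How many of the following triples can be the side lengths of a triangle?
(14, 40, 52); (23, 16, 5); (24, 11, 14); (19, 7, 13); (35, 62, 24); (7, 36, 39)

4

(14,40,52): 14+40 > 52 → valid
(5,16,23): 5+16 ≤ 23 → not valid
(11,14,24): 11+14 > 24 → valid
(7,13,19): 7+13 > 19 → valid
(24,35,62): 24+35 ≤ 62 → not valid
(7,36,39): 7+36 > 39 → valid
4 of the 6 triples form a triangle.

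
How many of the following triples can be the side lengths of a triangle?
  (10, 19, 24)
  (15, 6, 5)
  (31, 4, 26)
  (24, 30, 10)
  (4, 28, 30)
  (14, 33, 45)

(10,19,24): 10+19 > 24 → valid
(5,6,15): 5+6 ≤ 15 → not valid
(4,26,31): 4+26 ≤ 31 → not valid
(10,24,30): 10+24 > 30 → valid
(4,28,30): 4+28 > 30 → valid
(14,33,45): 14+33 > 45 → valid
4 of the 6 triples form a triangle.

4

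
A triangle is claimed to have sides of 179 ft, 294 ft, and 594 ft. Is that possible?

The longest side is 594, but the other two sum to only 473.
473 < 594, so the triangle inequality fails.

No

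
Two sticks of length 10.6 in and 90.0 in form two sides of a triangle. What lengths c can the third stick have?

By the triangle inequality, c must be less than 10.6 + 90.0 = 100.6 and greater than |10.6 − 90.0| = 79.4.

79.4 < c < 100.6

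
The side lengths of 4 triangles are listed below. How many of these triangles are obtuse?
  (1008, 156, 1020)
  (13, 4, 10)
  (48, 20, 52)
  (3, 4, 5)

1

(1008,156,1020): 156²+1008² = 1040400 = 1020² → right
(13,4,10): 4²+10² = 116 < 169 = 13² → obtuse
(48,20,52): 20²+48² = 2704 = 52² → right
(3,4,5): 3²+4² = 25 = 5² → right
1 of the 4 is obtuse.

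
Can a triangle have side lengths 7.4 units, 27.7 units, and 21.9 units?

Yes

The longest side is 27.7, and the other two sum to 29.3.
Since 29.3 > 27.7, the triangle inequality holds.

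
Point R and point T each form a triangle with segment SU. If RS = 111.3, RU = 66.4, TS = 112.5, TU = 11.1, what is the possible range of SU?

From triangle RSU: |111.3 − 66.4| < SU < 111.3 + 66.4, i.e. 44.9 < SU < 177.7.
From triangle TSU: 101.4 < SU < 123.6.
Both must hold, so SU lies in the intersection.

101.4 < SU < 123.6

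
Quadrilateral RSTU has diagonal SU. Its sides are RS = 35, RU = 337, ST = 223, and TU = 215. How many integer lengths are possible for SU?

69

From triangle RSU: 302 < SU < 372.
From triangle TSU: 8 < SU < 438.
Intersection: 302 < SU < 372, so integers 303 through 371: 69 values.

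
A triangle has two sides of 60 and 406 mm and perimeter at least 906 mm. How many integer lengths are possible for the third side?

Triangle inequality: 346 < x < 466. Perimeter ≥ 906 gives x ≥ 906 − 60 − 406 = 440.
So 440 ≤ x < 466; integers 440 through 465: 26 values.

26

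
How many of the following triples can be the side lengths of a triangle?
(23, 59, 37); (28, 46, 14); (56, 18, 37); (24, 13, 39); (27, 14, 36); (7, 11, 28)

2

(23,37,59): 23+37 > 59 → valid
(14,28,46): 14+28 ≤ 46 → not valid
(18,37,56): 18+37 ≤ 56 → not valid
(13,24,39): 13+24 ≤ 39 → not valid
(14,27,36): 14+27 > 36 → valid
(7,11,28): 7+11 ≤ 28 → not valid
2 of the 6 triples form a triangle.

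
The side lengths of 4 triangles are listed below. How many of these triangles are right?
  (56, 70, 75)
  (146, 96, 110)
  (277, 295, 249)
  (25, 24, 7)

(56,70,75): 56²+70² = 8036 > 5625 = 75² → acute
(146,96,110): 96²+110² = 21316 = 146² → right
(277,295,249): 249²+277² = 138730 > 87025 = 295² → acute
(25,24,7): 7²+24² = 625 = 25² → right
2 of the 4 are right.

2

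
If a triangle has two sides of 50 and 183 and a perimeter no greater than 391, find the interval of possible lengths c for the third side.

133 < c ≤ 158

Triangle inequality alone gives 133 < c < 233.
The perimeter condition gives c ≤ 391 − 50 − 183 = 158.
Intersecting the two: 133 < c ≤ 158.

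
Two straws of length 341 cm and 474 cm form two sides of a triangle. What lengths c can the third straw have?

133 < c < 815 (cm)

By the triangle inequality, c must be less than 341 + 474 = 815 and greater than |341 − 474| = 133.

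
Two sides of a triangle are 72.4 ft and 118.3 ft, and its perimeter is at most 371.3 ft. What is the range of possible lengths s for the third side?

45.9 < s ≤ 180.6

Triangle inequality alone gives 45.9 < s < 190.7.
The perimeter condition gives s ≤ 371.3 − 72.4 − 118.3 = 180.6.
Intersecting the two: 45.9 < s ≤ 180.6.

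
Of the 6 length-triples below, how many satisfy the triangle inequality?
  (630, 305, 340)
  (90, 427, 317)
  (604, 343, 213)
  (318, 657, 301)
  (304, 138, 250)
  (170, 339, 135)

(305,340,630): 305+340 > 630 → valid
(90,317,427): 90+317 ≤ 427 → not valid
(213,343,604): 213+343 ≤ 604 → not valid
(301,318,657): 301+318 ≤ 657 → not valid
(138,250,304): 138+250 > 304 → valid
(135,170,339): 135+170 ≤ 339 → not valid
2 of the 6 triples form a triangle.

2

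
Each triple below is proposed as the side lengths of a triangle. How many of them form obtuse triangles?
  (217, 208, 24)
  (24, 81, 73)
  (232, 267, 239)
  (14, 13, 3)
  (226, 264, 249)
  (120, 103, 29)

(217,208,24): 24²+208² = 43840 < 47089 = 217² → obtuse
(24,81,73): 24²+73² = 5905 < 6561 = 81² → obtuse
(232,267,239): 232²+239² = 110945 > 71289 = 267² → acute
(14,13,3): 3²+13² = 178 < 196 = 14² → obtuse
(226,264,249): 226²+249² = 113077 > 69696 = 264² → acute
(120,103,29): 29²+103² = 11450 < 14400 = 120² → obtuse
4 of the 6 are obtuse.

4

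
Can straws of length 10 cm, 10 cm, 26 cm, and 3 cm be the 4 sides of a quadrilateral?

For a quadrilateral, each side must be shorter than the sum of the others.
Here the longest side is 26, but the remaining 3 sides sum to only 23.

No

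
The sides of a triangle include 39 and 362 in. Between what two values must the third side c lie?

By the triangle inequality, c must be less than 39 + 362 = 401 and greater than |39 − 362| = 323.

323 < c < 401 (in)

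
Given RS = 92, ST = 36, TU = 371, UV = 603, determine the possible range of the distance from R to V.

The maximum is all hops collinear in one direction: 92 + 36 + 371 + 603 = 1102.
The longest hop is 603; the others sum to 499. Folding the others back against it leaves at least 603 − 499 = 104.

104 ≤ RV ≤ 1102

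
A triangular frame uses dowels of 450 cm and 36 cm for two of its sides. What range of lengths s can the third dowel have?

414 < s < 486

By the triangle inequality, s must be less than 450 + 36 = 486 and greater than |450 − 36| = 414.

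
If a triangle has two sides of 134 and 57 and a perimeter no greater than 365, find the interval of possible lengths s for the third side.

Triangle inequality alone gives 77 < s < 191.
The perimeter condition gives s ≤ 365 − 134 − 57 = 174.
Intersecting the two: 77 < s ≤ 174.

77 < s ≤ 174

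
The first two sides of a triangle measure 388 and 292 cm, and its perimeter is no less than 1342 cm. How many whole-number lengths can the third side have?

Triangle inequality: 96 < x < 680. Perimeter ≥ 1342 gives x ≥ 1342 − 388 − 292 = 662.
So 662 ≤ x < 680; integers 662 through 679: 18 values.

18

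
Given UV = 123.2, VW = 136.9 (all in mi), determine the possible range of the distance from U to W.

By the triangle inequality, |123.2 − 136.9| ≤ UW ≤ 123.2 + 136.9.

13.7 ≤ UW ≤ 260.1 mi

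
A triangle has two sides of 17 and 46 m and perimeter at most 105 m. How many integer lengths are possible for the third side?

Triangle inequality: 29 < x < 63. Perimeter ≤ 105 gives x ≤ 105 − 17 − 46 = 42.
So 29 < x ≤ 42; integers 30 through 42: 13 values.

13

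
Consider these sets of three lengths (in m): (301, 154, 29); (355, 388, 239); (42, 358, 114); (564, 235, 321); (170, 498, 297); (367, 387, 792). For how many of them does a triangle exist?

(29,154,301): 29+154 ≤ 301 → not valid
(239,355,388): 239+355 > 388 → valid
(42,114,358): 42+114 ≤ 358 → not valid
(235,321,564): 235+321 ≤ 564 → not valid
(170,297,498): 170+297 ≤ 498 → not valid
(367,387,792): 367+387 ≤ 792 → not valid
1 of the 6 triples forms a triangle.

1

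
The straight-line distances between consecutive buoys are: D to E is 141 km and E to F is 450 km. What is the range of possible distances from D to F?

By the triangle inequality, |141 − 450| ≤ DF ≤ 141 + 450.

309 ≤ DF ≤ 591 km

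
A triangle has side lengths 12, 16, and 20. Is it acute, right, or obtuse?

right

Compare the square of the longest side to the sum of squares of the other two: 12² + 16² = 400 = 20².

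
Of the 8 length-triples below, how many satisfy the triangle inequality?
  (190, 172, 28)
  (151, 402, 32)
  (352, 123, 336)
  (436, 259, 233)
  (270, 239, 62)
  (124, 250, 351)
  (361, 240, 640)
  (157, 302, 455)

6

(28,172,190): 28+172 > 190 → valid
(32,151,402): 32+151 ≤ 402 → not valid
(123,336,352): 123+336 > 352 → valid
(233,259,436): 233+259 > 436 → valid
(62,239,270): 62+239 > 270 → valid
(124,250,351): 124+250 > 351 → valid
(240,361,640): 240+361 ≤ 640 → not valid
(157,302,455): 157+302 > 455 → valid
6 of the 8 triples form a triangle.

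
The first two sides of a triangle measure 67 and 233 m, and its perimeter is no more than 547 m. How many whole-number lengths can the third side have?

81

Triangle inequality: 166 < x < 300. Perimeter ≤ 547 gives x ≤ 547 − 67 − 233 = 247.
So 166 < x ≤ 247; integers 167 through 247: 81 values.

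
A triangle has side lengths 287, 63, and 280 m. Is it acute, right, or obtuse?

Compare the square of the longest side to the sum of squares of the other two: 63² + 280² = 82369 = 287².

right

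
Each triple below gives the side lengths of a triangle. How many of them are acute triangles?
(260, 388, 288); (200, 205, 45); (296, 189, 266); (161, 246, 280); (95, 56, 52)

2

(260,388,288): 260²+288² = 150544 = 388² → right
(200,205,45): 45²+200² = 42025 = 205² → right
(296,189,266): 189²+266² = 106477 > 87616 = 296² → acute
(161,246,280): 161²+246² = 86437 > 78400 = 280² → acute
(95,56,52): 52²+56² = 5840 < 9025 = 95² → obtuse
2 of the 5 are acute.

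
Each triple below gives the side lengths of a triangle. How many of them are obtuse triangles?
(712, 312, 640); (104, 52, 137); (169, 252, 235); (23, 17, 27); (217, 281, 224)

(712,312,640): 312²+640² = 506944 = 712² → right
(104,52,137): 52²+104² = 13520 < 18769 = 137² → obtuse
(169,252,235): 169²+235² = 83786 > 63504 = 252² → acute
(23,17,27): 17²+23² = 818 > 729 = 27² → acute
(217,281,224): 217²+224² = 97265 > 78961 = 281² → acute
1 of the 5 is obtuse.

1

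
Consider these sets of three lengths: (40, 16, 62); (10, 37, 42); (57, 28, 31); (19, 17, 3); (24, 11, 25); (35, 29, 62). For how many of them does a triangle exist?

5

(16,40,62): 16+40 ≤ 62 → not valid
(10,37,42): 10+37 > 42 → valid
(28,31,57): 28+31 > 57 → valid
(3,17,19): 3+17 > 19 → valid
(11,24,25): 11+24 > 25 → valid
(29,35,62): 29+35 > 62 → valid
5 of the 6 triples form a triangle.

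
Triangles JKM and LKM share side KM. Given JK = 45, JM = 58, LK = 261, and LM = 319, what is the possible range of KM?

From triangle JKM: |45 − 58| < KM < 45 + 58, i.e. 13 < KM < 103.
From triangle LKM: 58 < KM < 580.
Both must hold, so KM lies in the intersection.

58 < KM < 103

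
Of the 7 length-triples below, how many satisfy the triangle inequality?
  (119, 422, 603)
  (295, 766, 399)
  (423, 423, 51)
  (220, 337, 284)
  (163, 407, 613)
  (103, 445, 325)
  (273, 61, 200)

2

(119,422,603): 119+422 ≤ 603 → not valid
(295,399,766): 295+399 ≤ 766 → not valid
(51,423,423): 51+423 > 423 → valid
(220,284,337): 220+284 > 337 → valid
(163,407,613): 163+407 ≤ 613 → not valid
(103,325,445): 103+325 ≤ 445 → not valid
(61,200,273): 61+200 ≤ 273 → not valid
2 of the 7 triples form a triangle.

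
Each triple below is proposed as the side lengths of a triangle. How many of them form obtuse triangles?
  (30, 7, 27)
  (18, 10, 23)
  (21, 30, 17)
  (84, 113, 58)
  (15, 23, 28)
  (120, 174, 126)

(30,7,27): 7²+27² = 778 < 900 = 30² → obtuse
(18,10,23): 10²+18² = 424 < 529 = 23² → obtuse
(21,30,17): 17²+21² = 730 < 900 = 30² → obtuse
(84,113,58): 58²+84² = 10420 < 12769 = 113² → obtuse
(15,23,28): 15²+23² = 754 < 784 = 28² → obtuse
(120,174,126): 120²+126² = 30276 = 174² → right
5 of the 6 are obtuse.

5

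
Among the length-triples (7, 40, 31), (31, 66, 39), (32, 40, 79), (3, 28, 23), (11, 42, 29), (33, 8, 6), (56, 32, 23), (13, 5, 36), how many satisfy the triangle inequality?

(7,31,40): 7+31 ≤ 40 → not valid
(31,39,66): 31+39 > 66 → valid
(32,40,79): 32+40 ≤ 79 → not valid
(3,23,28): 3+23 ≤ 28 → not valid
(11,29,42): 11+29 ≤ 42 → not valid
(6,8,33): 6+8 ≤ 33 → not valid
(23,32,56): 23+32 ≤ 56 → not valid
(5,13,36): 5+13 ≤ 36 → not valid
1 of the 8 triples forms a triangle.

1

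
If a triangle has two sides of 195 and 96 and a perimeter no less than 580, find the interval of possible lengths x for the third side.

Triangle inequality alone gives 99 < x < 291.
The perimeter condition gives x ≥ 580 − 195 − 96 = 289.
Intersecting the two: 289 ≤ x < 291.

289 ≤ x < 291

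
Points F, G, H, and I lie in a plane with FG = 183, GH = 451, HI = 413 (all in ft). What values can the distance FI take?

0 ≤ FI ≤ 1047 ft

The maximum is all hops collinear in one direction: 183 + 451 + 413 = 1047.
The longest hop is 451; the others sum to 596. Since 451 ≤ 596, the path can fold back on itself completely, so the minimum distance is 0.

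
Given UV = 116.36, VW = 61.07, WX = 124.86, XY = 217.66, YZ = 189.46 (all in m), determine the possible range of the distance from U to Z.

0 ≤ UZ ≤ 709.41 m

The maximum is all hops collinear in one direction: 116.36 + 61.07 + 124.86 + 217.66 + 189.46 = 709.41.
The longest hop is 217.66; the others sum to 491.75. Since 217.66 ≤ 491.75, the path can fold back on itself completely, so the minimum distance is 0.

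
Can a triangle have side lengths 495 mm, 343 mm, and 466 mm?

The longest side is 495, and the other two sum to 809.
Since 809 > 495, the triangle inequality holds.

Yes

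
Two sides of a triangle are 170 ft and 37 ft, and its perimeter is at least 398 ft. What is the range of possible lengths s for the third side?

Triangle inequality alone gives 133 < s < 207.
The perimeter condition gives s ≥ 398 − 170 − 37 = 191.
Intersecting the two: 191 ≤ s < 207.

191 ≤ s < 207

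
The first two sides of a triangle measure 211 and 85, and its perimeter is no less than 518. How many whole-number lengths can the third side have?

74

Triangle inequality: 126 < x < 296. Perimeter ≥ 518 gives x ≥ 518 − 211 − 85 = 222.
So 222 ≤ x < 296; integers 222 through 295: 74 values.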